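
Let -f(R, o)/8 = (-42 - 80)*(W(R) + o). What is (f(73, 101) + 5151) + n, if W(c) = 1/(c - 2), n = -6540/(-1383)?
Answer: 3395693153/32731 ≈ 1.0375e+5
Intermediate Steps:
n = 2180/461 (n = -6540*(-1/1383) = 2180/461 ≈ 4.7289)
W(c) = 1/(-2 + c)
f(R, o) = 976*o + 976/(-2 + R) (f(R, o) = -8*(-42 - 80)*(1/(-2 + R) + o) = -(-976)*(o + 1/(-2 + R)) = -8*(-122*o - 122/(-2 + R)) = 976*o + 976/(-2 + R))
(f(73, 101) + 5151) + n = (976*(1 + 101*(-2 + 73))/(-2 + 73) + 5151) + 2180/461 = (976*(1 + 101*71)/71 + 5151) + 2180/461 = (976*(1/71)*(1 + 7171) + 5151) + 2180/461 = (976*(1/71)*7172 + 5151) + 2180/461 = (6999872/71 + 5151) + 2180/461 = 7365593/71 + 2180/461 = 3395693153/32731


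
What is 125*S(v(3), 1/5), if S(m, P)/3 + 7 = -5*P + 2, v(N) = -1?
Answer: -2250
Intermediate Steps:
S(m, P) = -15 - 15*P (S(m, P) = -21 + 3*(-5*P + 2) = -21 + 3*(2 - 5*P) = -21 + (6 - 15*P) = -15 - 15*P)
125*S(v(3), 1/5) = 125*(-15 - 15/5) = 125*(-15 - 15*1/5) = 125*(-15 - 3) = 125*(-18) = -2250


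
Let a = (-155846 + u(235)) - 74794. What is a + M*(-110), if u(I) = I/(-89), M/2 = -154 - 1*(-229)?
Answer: -21995695/89 ≈ -2.4714e+5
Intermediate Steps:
M = 150 (M = 2*(-154 - 1*(-229)) = 2*(-154 + 229) = 2*75 = 150)
u(I) = -I/89 (u(I) = I*(-1/89) = -I/89)
a = -20527195/89 (a = (-155846 - 1/89*235) - 74794 = (-155846 - 235/89) - 74794 = -13870529/89 - 74794 = -20527195/89 ≈ -2.3064e+5)
a + M*(-110) = -20527195/89 + 150*(-110) = -20527195/89 - 16500 = -21995695/89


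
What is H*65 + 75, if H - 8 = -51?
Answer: -2720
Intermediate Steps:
H = -43 (H = 8 - 51 = -43)
H*65 + 75 = -43*65 + 75 = -2795 + 75 = -2720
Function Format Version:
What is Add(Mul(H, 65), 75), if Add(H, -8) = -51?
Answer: -2720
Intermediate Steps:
H = -43 (H = Add(8, -51) = -43)
Add(Mul(H, 65), 75) = Add(Mul(-43, 65), 75) = Add(-2795, 75) = -2720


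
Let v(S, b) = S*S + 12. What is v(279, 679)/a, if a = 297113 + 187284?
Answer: 77853/484397 ≈ 0.16072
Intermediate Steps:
v(S, b) = 12 + S² (v(S, b) = S² + 12 = 12 + S²)
a = 484397
v(279, 679)/a = (12 + 279²)/484397 = (12 + 77841)*(1/484397) = 77853*(1/484397) = 77853/484397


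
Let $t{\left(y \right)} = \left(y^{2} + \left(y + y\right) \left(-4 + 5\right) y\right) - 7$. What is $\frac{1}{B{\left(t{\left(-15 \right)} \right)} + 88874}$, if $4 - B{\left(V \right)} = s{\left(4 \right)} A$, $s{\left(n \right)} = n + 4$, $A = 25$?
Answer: $\frac{1}{88678} \approx 1.1277 \cdot 10^{-5}$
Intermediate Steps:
$s{\left(n \right)} = 4 + n$
$t{\left(y \right)} = -7 + 3 y^{2}$ ($t{\left(y \right)} = \left(y^{2} + 2 y 1 y\right) - 7 = \left(y^{2} + 2 y y\right) - 7 = \left(y^{2} + 2 y^{2}\right) - 7 = 3 y^{2} - 7 = -7 + 3 y^{2}$)
$B{\left(V \right)} = -196$ ($B{\left(V \right)} = 4 - \left(4 + 4\right) 25 = 4 - 8 \cdot 25 = 4 - 200 = -196$)
$\frac{1}{B{\left(t{\left(-15 \right)} \right)} + 88874} = \frac{1}{-196 + 88874} = \frac{1}{88678}$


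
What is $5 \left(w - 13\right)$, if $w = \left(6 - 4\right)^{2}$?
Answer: $-45$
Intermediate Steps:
$w = 4$ ($w = 2^{2} = 4$)
$5 \left(w - 13\right) = 5 \left(4 - 13\right) = 5 \left(-9\right) = -45$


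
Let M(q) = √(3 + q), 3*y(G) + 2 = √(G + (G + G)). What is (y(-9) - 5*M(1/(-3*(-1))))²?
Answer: (2 + 5*√30 - 3*I*√3)²/9 ≈ 92.949 - 33.932*I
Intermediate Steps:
y(G) = -⅔ + √3*√G/3 (y(G) = -⅔ + √(G + (G + G))/3 = -⅔ + √(G + 2*G)/3 = -⅔ + √(3*G)/3 = -⅔ + (√3*√G)/3 = -⅔ + √3*√G/3)
(y(-9) - 5*M(1/(-3*(-1))))² = ((-⅔ + √3*√(-9)/3) - 5*√(3 + 1/(-3*(-1))))² = ((-⅔ + √3*(3*I)/3) - 5*√(3 + 1/3))² = ((-⅔ + I*√3) - 5*√(3 + ⅓))² = ((-⅔ + I*√3) - 5*√30/3)² = (-⅔ - 5*√30/3 + I*√3)²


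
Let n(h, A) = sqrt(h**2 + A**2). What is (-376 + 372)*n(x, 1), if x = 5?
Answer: -4*sqrt(26) ≈ -20.396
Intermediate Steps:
n(h, A) = sqrt(A**2 + h**2)
(-376 + 372)*n(x, 1) = (-376 + 372)*sqrt(1**2 + 5**2) = -4*sqrt(1 + 25) = -4*sqrt(26)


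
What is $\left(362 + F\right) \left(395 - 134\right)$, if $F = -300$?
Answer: $16182$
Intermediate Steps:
$\left(362 + F\right) \left(395 - 134\right) = \left(362 - 300\right) \left(395 - 134\right) = 62 \cdot 261 = 16182$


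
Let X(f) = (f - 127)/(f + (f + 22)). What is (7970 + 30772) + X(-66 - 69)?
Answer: 4804139/124 ≈ 38743.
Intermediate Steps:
X(f) = (-127 + f)/(22 + 2*f) (X(f) = (-127 + f)/(f + (22 + f)) = (-127 + f)/(22 + 2*f))
(7970 + 30772) + X(-66 - 69) = (7970 + 30772) + (-127 + (-66 - 69))/(2*(11 + (-66 - 69))) = 38742 + (-127 - 135)/(2*(11 - 135)) = 38742 + (½)*(-262)/(-124) = 38742 + (½)*(-1/124)*(-262) = 38742 + 131/124 = 4804139/124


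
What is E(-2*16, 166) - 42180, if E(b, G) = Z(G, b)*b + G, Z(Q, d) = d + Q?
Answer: -46302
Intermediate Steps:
Z(Q, d) = Q + d
E(b, G) = G + b*(G + b) (E(b, G) = (G + b)*b + G = b*(G + b) + G = G + b*(G + b))
E(-2*16, 166) - 42180 = (166 + (-2*16)*(166 - 2*16)) - 42180 = (166 - 32*(166 - 32)) - 42180 = (166 - 32*134) - 42180 = (166 - 4288) - 42180 = -4122 - 42180 = -46302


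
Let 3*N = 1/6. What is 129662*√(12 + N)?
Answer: 64831*√434/3 ≈ 4.5020e+5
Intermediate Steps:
N = 1/18 (N = (⅓)/6 = (⅓)*(⅙) = 1/18 ≈ 0.055556)
129662*√(12 + N) = 129662*√(12 + 1/18) = 129662*√(217/18) = 129662*(√434/6) = 64831*√434/3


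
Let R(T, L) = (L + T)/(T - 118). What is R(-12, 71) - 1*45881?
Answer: -5964589/130 ≈ -45881.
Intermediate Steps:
R(T, L) = (L + T)/(-118 + T)
R(-12, 71) - 1*45881 = (71 - 12)/(-118 - 12) - 1*45881 = 59/(-130) - 45881 = -1/130*59 - 45881 = -59/130 - 45881 = -5964589/130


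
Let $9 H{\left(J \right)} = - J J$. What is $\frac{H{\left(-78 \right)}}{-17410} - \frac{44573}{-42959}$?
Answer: $\frac{402528107}{373958095} \approx 1.0764$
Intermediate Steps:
$H{\left(J \right)} = - \frac{J^{2}}{9}$ ($H{\left(J \right)} = \frac{- J J}{9} = \frac{\left(-1\right) J^{2}}{9} = - \frac{J^{2}}{9}$)
$\frac{H{\left(-78 \right)}}{-17410} - \frac{44573}{-42959} = \frac{\left(- \frac{1}{9}\right) \left(-78\right)^{2}}{-17410} - \frac{44573}{-42959} = \left(- \frac{1}{9}\right) 6084 \left(- \frac{1}{17410}\right) - - \frac{44573}{42959} = \left(-676\right) \left(- \frac{1}{17410}\right) + \frac{44573}{42959} = \frac{338}{8705} + \frac{44573}{42959} = \frac{402528107}{373958095}$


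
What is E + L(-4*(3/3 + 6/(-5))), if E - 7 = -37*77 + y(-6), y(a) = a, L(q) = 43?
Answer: -2805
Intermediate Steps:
E = -2848 (E = 7 + (-37*77 - 6) = 7 + (-2849 - 6) = 7 - 2855 = -2848)
E + L(-4*(3/3 + 6/(-5))) = -2848 + 43 = -2805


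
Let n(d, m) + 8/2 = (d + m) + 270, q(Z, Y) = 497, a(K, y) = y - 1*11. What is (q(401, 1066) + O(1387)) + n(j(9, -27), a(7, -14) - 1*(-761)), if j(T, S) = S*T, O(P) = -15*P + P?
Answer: -18162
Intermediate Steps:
a(K, y) = -11 + y (a(K, y) = y - 11 = -11 + y)
O(P) = -14*P
n(d, m) = 266 + d + m (n(d, m) = -4 + ((d + m) + 270) = -4 + (270 + d + m) = 266 + d + m)
(q(401, 1066) + O(1387)) + n(j(9, -27), a(7, -14) - 1*(-761)) = (497 - 14*1387) + (266 - 27*9 + ((-11 - 14) - 1*(-761))) = (497 - 19418) + (266 - 243 + (-25 + 761)) = -18921 + (266 - 243 + 736) = -18921 + 759 = -18162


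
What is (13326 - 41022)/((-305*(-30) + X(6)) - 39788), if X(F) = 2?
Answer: 2308/2553 ≈ 0.90403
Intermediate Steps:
(13326 - 41022)/((-305*(-30) + X(6)) - 39788) = (13326 - 41022)/((-305*(-30) + 2) - 39788) = -27696/((-61*(-150) + 2) - 39788) = -27696/((9150 + 2) - 39788) = -27696/(9152 - 39788) = -27696/(-30636) = -27696*(-1/30636) = 2308/2553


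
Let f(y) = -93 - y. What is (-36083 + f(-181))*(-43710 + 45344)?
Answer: -58815830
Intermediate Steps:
(-36083 + f(-181))*(-43710 + 45344) = (-36083 + (-93 - 1*(-181)))*(-43710 + 45344) = (-36083 + (-93 + 181))*1634 = (-36083 + 88)*1634 = -35995*1634 = -58815830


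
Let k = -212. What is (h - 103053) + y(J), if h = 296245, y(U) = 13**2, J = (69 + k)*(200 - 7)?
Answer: 193361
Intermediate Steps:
J = -27599 (J = (69 - 212)*(200 - 7) = -143*193 = -27599)
y(U) = 169
(h - 103053) + y(J) = (296245 - 103053) + 169 = 193192 + 169 = 193361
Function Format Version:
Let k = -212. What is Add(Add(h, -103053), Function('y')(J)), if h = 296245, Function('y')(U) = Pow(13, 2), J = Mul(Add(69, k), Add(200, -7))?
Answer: 193361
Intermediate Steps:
J = -27599 (J = Mul(Add(69, -212), Add(200, -7)) = Mul(-143, 193) = -27599)
Function('y')(U) = 169
Add(Add(h, -103053), Function('y')(J)) = Add(Add(296245, -103053), 169) = Add(193192, 169) = 193361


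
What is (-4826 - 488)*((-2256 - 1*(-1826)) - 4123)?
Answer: 24194642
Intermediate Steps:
(-4826 - 488)*((-2256 - 1*(-1826)) - 4123) = -5314*((-2256 + 1826) - 4123) = -5314*(-430 - 4123) = -5314*(-4553) = 24194642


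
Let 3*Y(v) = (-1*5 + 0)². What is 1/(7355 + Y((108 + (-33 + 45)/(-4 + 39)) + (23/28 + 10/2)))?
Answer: 3/22090 ≈ 0.00013581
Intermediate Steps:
Y(v) = 25/3 (Y(v) = (-1*5 + 0)²/3 = (-5 + 0)²/3 = (⅓)*(-5)² = (⅓)*25 = 25/3)
1/(7355 + Y((108 + (-33 + 45)/(-4 + 39)) + (23/28 + 10/2))) = 1/(7355 + 25/3) = 1/(22090/3) = 3/22090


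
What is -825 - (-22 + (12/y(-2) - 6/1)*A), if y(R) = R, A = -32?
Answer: -1187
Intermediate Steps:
-825 - (-22 + (12/y(-2) - 6/1)*A) = -825 - (-22 + (12/(-2) - 6/1)*(-32)) = -825 - (-22 + (12*(-1/2) - 6*1)*(-32)) = -825 - (-22 + (-6 - 6)*(-32)) = -825 - (-22 - 12*(-32)) = -825 - (-22 + 384) = -825 - 1*362 = -825 - 362 = -1187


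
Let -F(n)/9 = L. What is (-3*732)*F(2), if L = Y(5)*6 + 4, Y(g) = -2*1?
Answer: -158112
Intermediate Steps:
Y(g) = -2
L = -8 (L = -2*6 + 4 = -12 + 4 = -8)
F(n) = 72 (F(n) = -9*(-8) = 72)
(-3*732)*F(2) = -3*732*72 = -2196*72 = -158112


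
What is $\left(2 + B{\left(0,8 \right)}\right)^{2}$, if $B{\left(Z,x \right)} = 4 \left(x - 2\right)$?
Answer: $676$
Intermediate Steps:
$B{\left(Z,x \right)} = -8 + 4 x$ ($B{\left(Z,x \right)} = 4 \left(-2 + x\right) = -8 + 4 x$)
$\left(2 + B{\left(0,8 \right)}\right)^{2} = \left(2 + \left(-8 + 4 \cdot 8\right)\right)^{2} = \left(2 + \left(-8 + 32\right)\right)^{2} = \left(2 + 24\right)^{2} = 26^{2} = 676$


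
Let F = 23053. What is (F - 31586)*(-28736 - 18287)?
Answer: 401247259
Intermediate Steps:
(F - 31586)*(-28736 - 18287) = (23053 - 31586)*(-28736 - 18287) = -8533*(-47023) = 401247259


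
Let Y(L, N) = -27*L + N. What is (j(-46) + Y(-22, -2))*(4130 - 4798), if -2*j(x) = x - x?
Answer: -395456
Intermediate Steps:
j(x) = 0 (j(x) = -(x - x)/2 = -½*0 = 0)
Y(L, N) = N - 27*L
(j(-46) + Y(-22, -2))*(4130 - 4798) = (0 + (-2 - 27*(-22)))*(4130 - 4798) = (0 + (-2 + 594))*(-668) = (0 + 592)*(-668) = 592*(-668) = -395456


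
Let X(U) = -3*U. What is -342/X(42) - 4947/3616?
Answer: 34075/25312 ≈ 1.3462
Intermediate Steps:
-342/X(42) - 4947/3616 = -342/((-3*42)) - 4947/3616 = -342/(-126) - 4947*1/3616 = -342*(-1/126) - 4947/3616 = 19/7 - 4947/3616 = 34075/25312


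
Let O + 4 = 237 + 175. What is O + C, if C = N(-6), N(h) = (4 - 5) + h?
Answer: 401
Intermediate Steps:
N(h) = -1 + h
C = -7 (C = -1 - 6 = -7)
O = 408 (O = -4 + (237 + 175) = -4 + 412 = 408)
O + C = 408 - 7 = 401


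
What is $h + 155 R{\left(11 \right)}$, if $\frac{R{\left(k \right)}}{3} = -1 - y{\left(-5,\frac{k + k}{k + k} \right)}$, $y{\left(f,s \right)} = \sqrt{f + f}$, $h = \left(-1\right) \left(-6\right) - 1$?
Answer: $-460 - 465 i \sqrt{10} \approx -460.0 - 1470.5 i$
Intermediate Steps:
$h = 5$ ($h = 6 - 1 = 5$)
$y{\left(f,s \right)} = \sqrt{2} \sqrt{f}$ ($y{\left(f,s \right)} = \sqrt{2 f} = \sqrt{2} \sqrt{f}$)
$R{\left(k \right)} = -3 - 3 i \sqrt{10}$ ($R{\left(k \right)} = 3 \left(-1 - \sqrt{2} \sqrt{-5}\right) = 3 \left(-1 - \sqrt{2} i \sqrt{5}\right) = 3 \left(-1 - i \sqrt{10}\right) = -3 - 3 i \sqrt{10}$)
$h + 155 R{\left(11 \right)} = 5 + 155 \left(-3 - 3 i \sqrt{10}\right) = 5 - \left(465 + 465 i \sqrt{10}\right) = -460 - 465 i \sqrt{10}$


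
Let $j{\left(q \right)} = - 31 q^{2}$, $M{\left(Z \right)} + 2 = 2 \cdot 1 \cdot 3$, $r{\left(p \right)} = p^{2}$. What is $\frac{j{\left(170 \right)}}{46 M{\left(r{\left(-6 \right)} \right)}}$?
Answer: $- \frac{223975}{46} \approx -4869.0$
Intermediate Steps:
$M{\left(Z \right)} = 4$ ($M{\left(Z \right)} = -2 + 2 \cdot 1 \cdot 3 = -2 + 2 \cdot 3 = -2 + 6 = 4$)
$\frac{j{\left(170 \right)}}{46 M{\left(r{\left(-6 \right)} \right)}} = \frac{\left(-31\right) 170^{2}}{46 \cdot 4} = \frac{\left(-31\right) 28900}{184} = \left(-895900\right) \frac{1}{184} = - \frac{223975}{46}$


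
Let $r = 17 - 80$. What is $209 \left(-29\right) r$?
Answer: $381843$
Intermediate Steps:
$r = -63$
$209 \left(-29\right) r = 209 \left(-29\right) \left(-63\right) = \left(-6061\right) \left(-63\right) = 381843$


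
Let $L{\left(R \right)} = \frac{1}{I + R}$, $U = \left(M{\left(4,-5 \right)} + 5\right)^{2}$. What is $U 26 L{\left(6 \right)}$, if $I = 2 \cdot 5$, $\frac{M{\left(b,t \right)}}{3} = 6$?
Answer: $\frac{6877}{8} \approx 859.63$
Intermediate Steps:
$M{\left(b,t \right)} = 18$ ($M{\left(b,t \right)} = 3 \cdot 6 = 18$)
$I = 10$
$U = 529$ ($U = \left(18 + 5\right)^{2} = 23^{2} = 529$)
$L{\left(R \right)} = \frac{1}{10 + R}$
$U 26 L{\left(6 \right)} = \frac{529 \cdot 26}{10 + 6} = \frac{13754}{16} = 13754 \cdot \frac{1}{16} = \frac{6877}{8}$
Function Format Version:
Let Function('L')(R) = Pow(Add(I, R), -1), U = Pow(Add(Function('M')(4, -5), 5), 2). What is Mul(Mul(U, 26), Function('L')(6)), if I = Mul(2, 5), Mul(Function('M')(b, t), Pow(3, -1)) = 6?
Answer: Rational(6877, 8) ≈ 859.63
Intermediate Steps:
Function('M')(b, t) = 18 (Function('M')(b, t) = Mul(3, 6) = 18)
I = 10
U = 529 (U = Pow(Add(18, 5), 2) = Pow(23, 2) = 529)
Function('L')(R) = Pow(Add(10, R), -1)
Mul(Mul(U, 26), Function('L')(6)) = Mul(Mul(529, 26), Pow(Add(10, 6), -1)) = Mul(13754, Pow(16, -1)) = Mul(13754, Rational(1, 16)) = Rational(6877, 8)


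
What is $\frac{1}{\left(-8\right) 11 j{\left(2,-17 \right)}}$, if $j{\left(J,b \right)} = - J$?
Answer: $\frac{1}{176} \approx 0.0056818$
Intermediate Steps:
$\frac{1}{\left(-8\right) 11 j{\left(2,-17 \right)}} = \frac{1}{\left(-8\right) 11 \left(\left(-1\right) 2\right)} = \frac{1}{\left(-88\right) \left(-2\right)} = \frac{1}{176}$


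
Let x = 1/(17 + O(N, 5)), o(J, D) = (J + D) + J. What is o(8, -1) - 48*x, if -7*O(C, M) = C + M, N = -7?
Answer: 1479/121 ≈ 12.223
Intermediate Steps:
o(J, D) = D + 2*J (o(J, D) = (D + J) + J = D + 2*J)
O(C, M) = -C/7 - M/7 (O(C, M) = -(C + M)/7 = -C/7 - M/7)
x = 7/121 (x = 1/(17 + (-1/7*(-7) - 1/7*5)) = 1/(17 + (1 - 5/7)) = 1/(17 + 2/7) = 1/(121/7) = 7/121 ≈ 0.057851)
o(8, -1) - 48*x = (-1 + 2*8) - 48*7/121 = (-1 + 16) - 336/121 = 15 - 336/121 = 1479/121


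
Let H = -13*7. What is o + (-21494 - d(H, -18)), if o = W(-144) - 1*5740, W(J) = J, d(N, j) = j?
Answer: -27360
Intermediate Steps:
H = -91
o = -5884 (o = -144 - 1*5740 = -144 - 5740 = -5884)
o + (-21494 - d(H, -18)) = -5884 + (-21494 - 1*(-18)) = -5884 + (-21494 + 18) = -5884 - 21476 = -27360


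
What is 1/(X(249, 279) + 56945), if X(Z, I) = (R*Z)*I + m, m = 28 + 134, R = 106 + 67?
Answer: 1/12075590 ≈ 8.2812e-8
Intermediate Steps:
R = 173
m = 162
X(Z, I) = 162 + 173*I*Z (X(Z, I) = (173*Z)*I + 162 = 173*I*Z + 162 = 162 + 173*I*Z)
1/(X(249, 279) + 56945) = 1/((162 + 173*279*249) + 56945) = 1/((162 + 12018483) + 56945) = 1/(12018645 + 56945) = 1/12075590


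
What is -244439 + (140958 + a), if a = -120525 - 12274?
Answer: -236280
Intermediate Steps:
a = -132799
-244439 + (140958 + a) = -244439 + (140958 - 132799) = -244439 + 8159 = -236280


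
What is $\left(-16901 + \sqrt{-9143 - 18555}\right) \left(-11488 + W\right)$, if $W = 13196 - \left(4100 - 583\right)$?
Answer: $30573909 - 1809 i \sqrt{27698} \approx 3.0574 \cdot 10^{7} - 3.0107 \cdot 10^{5} i$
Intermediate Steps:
$W = 9679$ ($W = 13196 - \left(4100 - 583\right) = 13196 - 3517 = 9679$)
$\left(-16901 + \sqrt{-9143 - 18555}\right) \left(-11488 + W\right) = \left(-16901 + \sqrt{-9143 - 18555}\right) \left(-11488 + 9679\right) = \left(-16901 + \sqrt{-27698}\right) \left(-1809\right) = \left(-16901 + i \sqrt{27698}\right) \left(-1809\right) = 30573909 - 1809 i \sqrt{27698}$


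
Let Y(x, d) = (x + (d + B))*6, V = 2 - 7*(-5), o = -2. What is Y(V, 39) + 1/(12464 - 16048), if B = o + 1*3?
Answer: 1655807/3584 ≈ 462.00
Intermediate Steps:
B = 1 (B = -2 + 1*3 = -2 + 3 = 1)
V = 37 (V = 2 + 35 = 37)
Y(x, d) = 6 + 6*d + 6*x (Y(x, d) = (x + (d + 1))*6 = (x + (1 + d))*6 = (1 + d + x)*6 = 6 + 6*d + 6*x)
Y(V, 39) + 1/(12464 - 16048) = (6 + 6*39 + 6*37) + 1/(12464 - 16048) = (6 + 234 + 222) + 1/(-3584) = 462 - 1/3584 = 1655807/3584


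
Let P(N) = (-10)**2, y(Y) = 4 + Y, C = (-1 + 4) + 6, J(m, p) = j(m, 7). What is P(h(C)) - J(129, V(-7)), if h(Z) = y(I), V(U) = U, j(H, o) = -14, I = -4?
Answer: 114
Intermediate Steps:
J(m, p) = -14
C = 9 (C = 3 + 6 = 9)
h(Z) = 0 (h(Z) = 4 - 4 = 0)
P(N) = 100
P(h(C)) - J(129, V(-7)) = 100 - 1*(-14) = 100 + 14 = 114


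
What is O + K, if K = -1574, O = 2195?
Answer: 621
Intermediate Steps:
O + K = 2195 - 1574 = 621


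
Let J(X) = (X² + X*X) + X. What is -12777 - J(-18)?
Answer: -13407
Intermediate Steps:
J(X) = X + 2*X² (J(X) = (X² + X²) + X = 2*X² + X = X + 2*X²)
-12777 - J(-18) = -12777 - (-18)*(1 + 2*(-18)) = -12777 - (-18)*(1 - 36) = -12777 - (-18)*(-35) = -12777 - 1*630 = -12777 - 630 = -13407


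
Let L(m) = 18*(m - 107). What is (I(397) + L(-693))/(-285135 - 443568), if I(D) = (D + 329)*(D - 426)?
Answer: 11818/242901 ≈ 0.048654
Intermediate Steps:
I(D) = (-426 + D)*(329 + D) (I(D) = (329 + D)*(-426 + D) = (-426 + D)*(329 + D))
L(m) = -1926 + 18*m (L(m) = 18*(-107 + m) = -1926 + 18*m)
(I(397) + L(-693))/(-285135 - 443568) = ((-140154 + 397² - 97*397) + (-1926 + 18*(-693)))/(-285135 - 443568) = ((-140154 + 157609 - 38509) + (-1926 - 12474))/(-728703) = (-21054 - 14400)*(-1/728703) = -35454*(-1/728703) = 11818/242901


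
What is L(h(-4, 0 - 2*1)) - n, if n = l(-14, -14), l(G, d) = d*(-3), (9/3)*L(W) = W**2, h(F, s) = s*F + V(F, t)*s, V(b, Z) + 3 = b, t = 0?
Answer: 358/3 ≈ 119.33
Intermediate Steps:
V(b, Z) = -3 + b
h(F, s) = F*s + s*(-3 + F) (h(F, s) = s*F + (-3 + F)*s = F*s + s*(-3 + F))
L(W) = W**2/3
l(G, d) = -3*d
n = 42 (n = -3*(-14) = 42)
L(h(-4, 0 - 2*1)) - n = ((0 - 2*1)*(-3 + 2*(-4)))**2/3 - 1*42 = ((0 - 2)*(-3 - 8))**2/3 - 42 = (-2*(-11))**2/3 - 42 = (1/3)*22**2 - 42 = (1/3)*484 - 42 = 484/3 - 42 = 358/3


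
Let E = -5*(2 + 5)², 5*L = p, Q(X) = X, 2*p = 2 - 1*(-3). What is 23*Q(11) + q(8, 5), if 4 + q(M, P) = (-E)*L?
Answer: 743/2 ≈ 371.50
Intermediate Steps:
p = 5/2 (p = (2 - 1*(-3))/2 = (2 + 3)/2 = (½)*5 = 5/2 ≈ 2.5000)
L = ½ (L = (⅕)*(5/2) = ½ ≈ 0.50000)
E = -245 (E = -5*7² = -5*49 = -245)
q(M, P) = 237/2 (q(M, P) = -4 - 1*(-245)*(½) = -4 + 245*(½) = -4 + 245/2 = 237/2)
23*Q(11) + q(8, 5) = 23*11 + 237/2 = 253 + 237/2 = 743/2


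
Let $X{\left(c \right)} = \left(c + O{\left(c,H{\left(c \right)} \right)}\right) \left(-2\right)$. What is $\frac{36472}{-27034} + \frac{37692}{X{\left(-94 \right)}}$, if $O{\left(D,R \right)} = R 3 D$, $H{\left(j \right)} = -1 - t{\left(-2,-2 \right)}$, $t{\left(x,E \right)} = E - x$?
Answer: $- \frac{129084875}{1270598} \approx -101.59$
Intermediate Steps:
$H{\left(j \right)} = -1$ ($H{\left(j \right)} = -1 - \left(-2 - -2\right) = -1 - \left(-2 + 2\right) = -1 - 0 = -1 + 0 = -1$)
$O{\left(D,R \right)} = 3 D R$ ($O{\left(D,R \right)} = 3 R D = 3 D R$)
$X{\left(c \right)} = 4 c$ ($X{\left(c \right)} = \left(c + 3 c \left(-1\right)\right) \left(-2\right) = \left(c - 3 c\right) \left(-2\right) = - 2 c \left(-2\right) = 4 c$)
$\frac{36472}{-27034} + \frac{37692}{X{\left(-94 \right)}} = \frac{36472}{-27034} + \frac{37692}{4 \left(-94\right)} = 36472 \left(- \frac{1}{27034}\right) + \frac{37692}{-376} = - \frac{18236}{13517} + 37692 \left(- \frac{1}{376}\right) = - \frac{18236}{13517} - \frac{9423}{94} = - \frac{129084875}{1270598}$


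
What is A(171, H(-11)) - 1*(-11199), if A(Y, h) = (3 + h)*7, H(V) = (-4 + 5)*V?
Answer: 11143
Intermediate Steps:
H(V) = V (H(V) = 1*V = V)
A(Y, h) = 21 + 7*h
A(171, H(-11)) - 1*(-11199) = (21 + 7*(-11)) - 1*(-11199) = (21 - 77) + 11199 = -56 + 11199 = 11143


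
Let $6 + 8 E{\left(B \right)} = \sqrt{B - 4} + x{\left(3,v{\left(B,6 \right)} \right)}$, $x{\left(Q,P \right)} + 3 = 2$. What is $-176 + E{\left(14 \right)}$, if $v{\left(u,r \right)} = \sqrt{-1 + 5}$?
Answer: $- \frac{1415}{8} + \frac{\sqrt{10}}{8} \approx -176.48$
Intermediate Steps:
$v{\left(u,r \right)} = 2$ ($v{\left(u,r \right)} = \sqrt{4} = 2$)
$x{\left(Q,P \right)} = -1$ ($x{\left(Q,P \right)} = -3 + 2 = -1$)
$E{\left(B \right)} = - \frac{7}{8} + \frac{\sqrt{-4 + B}}{8}$ ($E{\left(B \right)} = - \frac{3}{4} + \frac{\sqrt{B - 4} - 1}{8} = - \frac{3}{4} + \frac{\sqrt{-4 + B} - 1}{8} = - \frac{3}{4} + \frac{-1 + \sqrt{-4 + B}}{8} = - \frac{3}{4} + \left(- \frac{1}{8} + \frac{\sqrt{-4 + B}}{8}\right) = - \frac{7}{8} + \frac{\sqrt{-4 + B}}{8}$)
$-176 + E{\left(14 \right)} = -176 - \left(\frac{7}{8} - \frac{\sqrt{-4 + 14}}{8}\right) = -176 - \left(\frac{7}{8} - \frac{\sqrt{10}}{8}\right) = - \frac{1415}{8} + \frac{\sqrt{10}}{8}$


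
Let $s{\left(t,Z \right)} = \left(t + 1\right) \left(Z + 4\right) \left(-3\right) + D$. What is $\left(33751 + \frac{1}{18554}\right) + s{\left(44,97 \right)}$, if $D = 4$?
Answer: $\frac{373306481}{18554} \approx 20120.0$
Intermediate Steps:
$s{\left(t,Z \right)} = 4 - 3 \left(1 + t\right) \left(4 + Z\right)$ ($s{\left(t,Z \right)} = \left(t + 1\right) \left(Z + 4\right) \left(-3\right) + 4 = \left(1 + t\right) \left(4 + Z\right) \left(-3\right) + 4 = - 3 \left(1 + t\right) \left(4 + Z\right) + 4 = 4 - 3 \left(1 + t\right) \left(4 + Z\right)$)
$\left(33751 + \frac{1}{18554}\right) + s{\left(44,97 \right)} = \left(33751 + \frac{1}{18554}\right) - \left(827 + 12804\right) = \left(33751 + \frac{1}{18554}\right) - 13631 = \frac{626216055}{18554} - 13631 = \frac{373306481}{18554}$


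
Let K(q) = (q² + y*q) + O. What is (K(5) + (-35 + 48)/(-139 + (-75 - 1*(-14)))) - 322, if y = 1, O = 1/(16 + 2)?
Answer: -525617/1800 ≈ -292.01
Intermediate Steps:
O = 1/18 ≈ 0.055556
K(q) = 1/18 + q + q² (K(q) = (q² + 1*q) + 1/18 = (q² + q) + 1/18 = (q + q²) + 1/18 = 1/18 + q + q²)
(K(5) + (-35 + 48)/(-139 + (-75 - 1*(-14)))) - 322 = ((1/18 + 5 + 5²) + (-35 + 48)/(-139 + (-75 - 1*(-14)))) - 322 = ((1/18 + 5 + 25) + 13/(-139 + (-75 + 14))) - 322 = (541/18 + 13/(-139 - 61)) - 322 = (541/18 + 13/(-200)) - 322 = (541/18 + 13*(-1/200)) - 322 = (541/18 - 13/200) - 322 = 53983/1800 - 322 = -525617/1800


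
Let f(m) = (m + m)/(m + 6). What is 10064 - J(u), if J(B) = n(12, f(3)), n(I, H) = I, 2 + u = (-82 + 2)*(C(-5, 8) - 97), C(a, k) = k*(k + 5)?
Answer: 10052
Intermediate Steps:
C(a, k) = k*(5 + k)
u = -562 (u = -2 + (-82 + 2)*(8*(5 + 8) - 97) = -2 - 80*(8*13 - 97) = -2 - 80*(104 - 97) = -2 - 80*7 = -2 - 560 = -562)
f(m) = 2*m/(6 + m) (f(m) = (2*m)/(6 + m) = 2*m/(6 + m))
J(B) = 12
10064 - J(u) = 10064 - 1*12 = 10064 - 12 = 10052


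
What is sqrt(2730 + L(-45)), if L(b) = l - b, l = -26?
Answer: sqrt(2749) ≈ 52.431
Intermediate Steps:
L(b) = -26 - b
sqrt(2730 + L(-45)) = sqrt(2730 + (-26 - 1*(-45))) = sqrt(2730 + (-26 + 45)) = sqrt(2730 + 19) = sqrt(2749)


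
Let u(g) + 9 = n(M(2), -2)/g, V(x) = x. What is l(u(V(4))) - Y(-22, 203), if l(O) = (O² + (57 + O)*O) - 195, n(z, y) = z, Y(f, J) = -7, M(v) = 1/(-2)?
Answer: -17331/32 ≈ -541.59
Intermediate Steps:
M(v) = -½
u(g) = -9 - 1/(2*g)
l(O) = -195 + O² + O*(57 + O) (l(O) = (O² + O*(57 + O)) - 195 = -195 + O² + O*(57 + O))
l(u(V(4))) - Y(-22, 203) = (-195 + 2*(-9 - ½/4)² + 57*(-9 - ½/4)) - 1*(-7) = (-195 + 2*(-9 - ½*¼)² + 57*(-9 - ½*¼)) + 7 = (-195 + 2*(-9 - ⅛)² + 57*(-9 - ⅛)) + 7 = (-195 + 2*(-73/8)² + 57*(-73/8)) + 7 = (-195 + 2*(5329/64) - 4161/8) + 7 = (-195 + 5329/32 - 4161/8) + 7 = -17555/32 + 7 = -17331/32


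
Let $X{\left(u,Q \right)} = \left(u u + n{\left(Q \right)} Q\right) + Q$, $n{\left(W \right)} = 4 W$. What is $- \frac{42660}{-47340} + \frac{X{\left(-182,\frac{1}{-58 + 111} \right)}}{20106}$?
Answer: $\frac{37856160797}{14853649302} \approx 2.5486$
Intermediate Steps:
$X{\left(u,Q \right)} = Q + u^{2} + 4 Q^{2}$ ($X{\left(u,Q \right)} = \left(u u + 4 Q Q\right) + Q = \left(u^{2} + 4 Q^{2}\right) + Q = Q + u^{2} + 4 Q^{2}$)
$- \frac{42660}{-47340} + \frac{X{\left(-182,\frac{1}{-58 + 111} \right)}}{20106} = - \frac{42660}{-47340} + \frac{\frac{1}{-58 + 111} + \left(-182\right)^{2} + 4 \left(\frac{1}{-58 + 111}\right)^{2}}{20106} = \left(-42660\right) \left(- \frac{1}{47340}\right) + \left(\frac{1}{53} + 33124 + 4 \left(\frac{1}{53}\right)^{2}\right) \frac{1}{20106} = \frac{237}{263} + \left(\frac{1}{53} + 33124 + \frac{4}{2809}\right) \frac{1}{20106} = \frac{237}{263} + \frac{93045373}{2809} \cdot \frac{1}{20106} = \frac{237}{263} + \frac{93045373}{56477754} = \frac{37856160797}{14853649302}$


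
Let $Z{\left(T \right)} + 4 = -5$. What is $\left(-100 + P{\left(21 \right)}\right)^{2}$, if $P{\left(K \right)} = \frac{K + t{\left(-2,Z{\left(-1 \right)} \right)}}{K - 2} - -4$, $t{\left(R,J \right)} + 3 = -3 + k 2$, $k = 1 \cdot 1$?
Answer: $\frac{3265249}{361} \approx 9045.0$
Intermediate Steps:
$Z{\left(T \right)} = -9$ ($Z{\left(T \right)} = -4 - 5 = -9$)
$k = 1$
$t{\left(R,J \right)} = -4$ ($t{\left(R,J \right)} = -3 + \left(-3 + 1 \cdot 2\right) = -3 + \left(-3 + 2\right) = -3 - 1 = -4$)
$P{\left(K \right)} = 4 + \frac{-4 + K}{-2 + K}$ ($P{\left(K \right)} = \frac{K - 4}{K - 2} - -4 = \frac{-4 + K}{-2 + K} + 4 = 4 + \frac{-4 + K}{-2 + K}$)
$\left(-100 + P{\left(21 \right)}\right)^{2} = \left(-100 + \frac{-12 + 5 \cdot 21}{-2 + 21}\right)^{2} = \left(-100 + \frac{-12 + 105}{19}\right)^{2} = \left(-100 + \frac{1}{19} \cdot 93\right)^{2} = \left(-100 + \frac{93}{19}\right)^{2} = \left(- \frac{1807}{19}\right)^{2} = \frac{3265249}{361}$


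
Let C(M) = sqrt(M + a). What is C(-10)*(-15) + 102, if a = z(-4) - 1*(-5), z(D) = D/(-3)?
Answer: 102 - 5*I*sqrt(33) ≈ 102.0 - 28.723*I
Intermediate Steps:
z(D) = -D/3 (z(D) = D*(-1/3) = -D/3)
a = 19/3 (a = -1/3*(-4) - 1*(-5) = 4/3 + 5 = 19/3 ≈ 6.3333)
C(M) = sqrt(19/3 + M) (C(M) = sqrt(M + 19/3) = sqrt(19/3 + M))
C(-10)*(-15) + 102 = (sqrt(57 + 9*(-10))/3)*(-15) + 102 = (sqrt(57 - 90)/3)*(-15) + 102 = (sqrt(-33)/3)*(-15) + 102 = ((I*sqrt(33))/3)*(-15) + 102 = (I*sqrt(33)/3)*(-15) + 102 = -5*I*sqrt(33) + 102 = 102 - 5*I*sqrt(33)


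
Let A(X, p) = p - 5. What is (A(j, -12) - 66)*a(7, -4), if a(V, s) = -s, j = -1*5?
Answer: -332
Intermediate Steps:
j = -5
A(X, p) = -5 + p
(A(j, -12) - 66)*a(7, -4) = ((-5 - 12) - 66)*(-1*(-4)) = (-17 - 66)*4 = -83*4 = -332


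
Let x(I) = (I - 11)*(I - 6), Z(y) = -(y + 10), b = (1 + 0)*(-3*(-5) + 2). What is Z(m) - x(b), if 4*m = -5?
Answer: -299/4 ≈ -74.750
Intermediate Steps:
b = 17 (b = 1*(15 + 2) = 1*17 = 17)
m = -5/4 (m = (¼)*(-5) = -5/4 ≈ -1.2500)
Z(y) = -10 - y (Z(y) = -(10 + y) = -10 - y)
x(I) = (-11 + I)*(-6 + I)
Z(m) - x(b) = (-10 - 1*(-5/4)) - (66 + 17² - 17*17) = (-10 + 5/4) - (66 + 289 - 289) = -35/4 - 1*66 = -35/4 - 66 = -299/4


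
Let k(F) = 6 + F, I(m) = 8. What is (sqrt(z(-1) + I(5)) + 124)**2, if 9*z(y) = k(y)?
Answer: (372 + sqrt(77))**2/9 ≈ 16110.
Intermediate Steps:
z(y) = 2/3 + y/9 (z(y) = (6 + y)/9 = 2/3 + y/9)
(sqrt(z(-1) + I(5)) + 124)**2 = (sqrt((2/3 + (1/9)*(-1)) + 8) + 124)**2 = (sqrt((2/3 - 1/9) + 8) + 124)**2 = (sqrt(5/9 + 8) + 124)**2 = (sqrt(77/9) + 124)**2 = (sqrt(77)/3 + 124)**2 = (124 + sqrt(77)/3)**2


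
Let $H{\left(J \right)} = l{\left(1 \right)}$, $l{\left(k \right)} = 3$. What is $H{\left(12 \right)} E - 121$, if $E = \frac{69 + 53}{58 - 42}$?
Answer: $- \frac{785}{8} \approx -98.125$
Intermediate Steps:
$E = \frac{61}{8}$ ($E = \frac{122}{16} = 122 \cdot \frac{1}{16} = \frac{61}{8} \approx 7.625$)
$H{\left(J \right)} = 3$
$H{\left(12 \right)} E - 121 = 3 \cdot \frac{61}{8} - 121 = \frac{183}{8} - 121 = - \frac{785}{8}$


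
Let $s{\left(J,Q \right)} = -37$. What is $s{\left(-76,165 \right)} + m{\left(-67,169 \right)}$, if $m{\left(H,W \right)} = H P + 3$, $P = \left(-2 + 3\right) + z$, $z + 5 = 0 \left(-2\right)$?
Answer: $234$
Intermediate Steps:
$z = -5$ ($z = -5 + 0 \left(-2\right) = -5 + 0 = -5$)
$P = -4$ ($P = \left(-2 + 3\right) - 5 = 1 - 5 = -4$)
$m{\left(H,W \right)} = 3 - 4 H$ ($m{\left(H,W \right)} = H \left(-4\right) + 3 = - 4 H + 3 = 3 - 4 H$)
$s{\left(-76,165 \right)} + m{\left(-67,169 \right)} = -37 + \left(3 - -268\right) = -37 + \left(3 + 268\right) = -37 + 271 = 234$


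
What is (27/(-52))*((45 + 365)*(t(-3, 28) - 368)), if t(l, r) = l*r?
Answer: 1250910/13 ≈ 96224.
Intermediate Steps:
(27/(-52))*((45 + 365)*(t(-3, 28) - 368)) = (27/(-52))*((45 + 365)*(-3*28 - 368)) = (27*(-1/52))*(410*(-84 - 368)) = -5535*(-452)/26 = -27/52*(-185320) = 1250910/13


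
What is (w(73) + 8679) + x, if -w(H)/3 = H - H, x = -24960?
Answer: -16281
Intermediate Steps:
w(H) = 0 (w(H) = -3*(H - H) = -3*0 = 0)
(w(73) + 8679) + x = (0 + 8679) - 24960 = 8679 - 24960 = -16281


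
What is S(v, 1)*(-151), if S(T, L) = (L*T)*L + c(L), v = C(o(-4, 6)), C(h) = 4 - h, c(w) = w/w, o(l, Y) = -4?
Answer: -1359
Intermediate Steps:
c(w) = 1
v = 8 (v = 4 - 1*(-4) = 4 + 4 = 8)
S(T, L) = 1 + T*L² (S(T, L) = (L*T)*L + 1 = T*L² + 1 = 1 + T*L²)
S(v, 1)*(-151) = (1 + 8*1²)*(-151) = (1 + 8*1)*(-151) = (1 + 8)*(-151) = 9*(-151) = -1359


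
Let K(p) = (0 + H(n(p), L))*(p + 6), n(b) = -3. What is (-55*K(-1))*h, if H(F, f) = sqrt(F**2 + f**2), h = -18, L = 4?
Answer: 24750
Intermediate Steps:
K(p) = 30 + 5*p (K(p) = (0 + sqrt((-3)**2 + 4**2))*(p + 6) = (0 + sqrt(9 + 16))*(6 + p) = (0 + sqrt(25))*(6 + p) = (0 + 5)*(6 + p) = 5*(6 + p) = 30 + 5*p)
(-55*K(-1))*h = -55*(30 + 5*(-1))*(-18) = -55*(30 - 5)*(-18) = -55*25*(-18) = -1375*(-18) = 24750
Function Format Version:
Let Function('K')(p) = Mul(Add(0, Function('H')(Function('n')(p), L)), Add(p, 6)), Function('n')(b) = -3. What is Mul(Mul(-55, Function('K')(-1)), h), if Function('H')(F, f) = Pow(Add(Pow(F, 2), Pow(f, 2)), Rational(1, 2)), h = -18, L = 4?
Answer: 24750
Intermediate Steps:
Function('K')(p) = Add(30, Mul(5, p)) (Function('K')(p) = Mul(Add(0, Pow(Add(Pow(-3, 2), Pow(4, 2)), Rational(1, 2))), Add(p, 6)) = Mul(Add(0, Pow(Add(9, 16), Rational(1, 2))), Add(6, p)) = Mul(Add(0, Pow(25, Rational(1, 2))), Add(6, p)) = Mul(Add(0, 5), Add(6, p)) = Mul(5, Add(6, p)) = Add(30, Mul(5, p)))
Mul(Mul(-55, Function('K')(-1)), h) = Mul(Mul(-55, Add(30, Mul(5, -1))), -18) = Mul(Mul(-55, Add(30, -5)), -18) = Mul(Mul(-55, 25), -18) = Mul(-1375, -18) = 24750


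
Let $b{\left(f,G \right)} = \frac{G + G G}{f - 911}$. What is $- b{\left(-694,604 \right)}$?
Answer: $\frac{73084}{321} \approx 227.68$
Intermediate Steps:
$b{\left(f,G \right)} = \frac{G + G^{2}}{-911 + f}$
$- b{\left(-694,604 \right)} = - \frac{604 \left(1 + 604\right)}{-911 - 694} = - \frac{604 \cdot 605}{-1605} = - \frac{604 \left(-1\right) 605}{1605} = \left(-1\right) \left(- \frac{73084}{321}\right) = \frac{73084}{321}$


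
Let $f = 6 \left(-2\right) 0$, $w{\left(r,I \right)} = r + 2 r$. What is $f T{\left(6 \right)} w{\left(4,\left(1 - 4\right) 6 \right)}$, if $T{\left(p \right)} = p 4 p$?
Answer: $0$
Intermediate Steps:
$T{\left(p \right)} = 4 p^{2}$ ($T{\left(p \right)} = 4 p p = 4 p^{2}$)
$w{\left(r,I \right)} = 3 r$
$f = 0$ ($f = \left(-12\right) 0 = 0$)
$f T{\left(6 \right)} w{\left(4,\left(1 - 4\right) 6 \right)} = 0 \cdot 4 \cdot 6^{2} \cdot 3 \cdot 4 = 0 \cdot 4 \cdot 36 \cdot 12 = 0 \cdot 144 \cdot 12 = 0 \cdot 12 = 0$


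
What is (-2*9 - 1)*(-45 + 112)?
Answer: -1273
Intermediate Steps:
(-2*9 - 1)*(-45 + 112) = (-18 - 1)*67 = -19*67 = -1273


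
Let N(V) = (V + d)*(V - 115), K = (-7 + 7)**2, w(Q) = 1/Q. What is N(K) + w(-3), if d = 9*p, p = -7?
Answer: 21734/3 ≈ 7244.7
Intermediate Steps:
d = -63 (d = 9*(-7) = -63)
K = 0 (K = 0**2 = 0)
N(V) = (-115 + V)*(-63 + V) (N(V) = (V - 63)*(V - 115) = (-63 + V)*(-115 + V) = (-115 + V)*(-63 + V))
N(K) + w(-3) = (7245 + 0**2 - 178*0) + 1/(-3) = (7245 + 0 + 0) - 1/3 = 7245 - 1/3 = 21734/3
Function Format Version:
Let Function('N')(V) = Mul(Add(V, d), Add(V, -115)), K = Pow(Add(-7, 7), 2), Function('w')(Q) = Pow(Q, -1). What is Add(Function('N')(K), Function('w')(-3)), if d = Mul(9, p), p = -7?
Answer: Rational(21734, 3) ≈ 7244.7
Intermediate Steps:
d = -63 (d = Mul(9, -7) = -63)
K = 0 (K = Pow(0, 2) = 0)
Function('N')(V) = Mul(Add(-115, V), Add(-63, V)) (Function('N')(V) = Mul(Add(V, -63), Add(V, -115)) = Mul(Add(-63, V), Add(-115, V)) = Mul(Add(-115, V), Add(-63, V)))
Add(Function('N')(K), Function('w')(-3)) = Add(Add(7245, Pow(0, 2), Mul(-178, 0)), Pow(-3, -1)) = Add(Add(7245, 0, 0), Rational(-1, 3)) = Add(7245, Rational(-1, 3)) = Rational(21734, 3)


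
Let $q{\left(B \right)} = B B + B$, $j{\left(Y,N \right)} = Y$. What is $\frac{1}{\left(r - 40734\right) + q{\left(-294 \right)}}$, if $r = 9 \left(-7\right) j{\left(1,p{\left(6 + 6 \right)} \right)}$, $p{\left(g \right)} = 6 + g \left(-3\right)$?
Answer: $\frac{1}{45345} \approx 2.2053 \cdot 10^{-5}$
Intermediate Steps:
$p{\left(g \right)} = 6 - 3 g$
$q{\left(B \right)} = B + B^{2}$ ($q{\left(B \right)} = B^{2} + B = B + B^{2}$)
$r = -63$ ($r = 9 \left(-7\right) 1 = \left(-63\right) 1 = -63$)
$\frac{1}{\left(r - 40734\right) + q{\left(-294 \right)}} = \frac{1}{\left(-63 - 40734\right) - 294 \left(1 - 294\right)} = \frac{1}{\left(-63 - 40734\right) - -86142} = \frac{1}{-40797 + 86142} = \frac{1}{45345}$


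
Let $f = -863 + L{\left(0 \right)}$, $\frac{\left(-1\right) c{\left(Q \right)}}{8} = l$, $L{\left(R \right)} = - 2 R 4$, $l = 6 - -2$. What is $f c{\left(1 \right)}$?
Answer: $55232$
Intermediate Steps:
$l = 8$ ($l = 6 + 2 = 8$)
$L{\left(R \right)} = - 8 R$
$c{\left(Q \right)} = -64$ ($c{\left(Q \right)} = \left(-8\right) 8 = -64$)
$f = -863$ ($f = -863 - 0 = -863 + 0 = -863$)
$f c{\left(1 \right)} = \left(-863\right) \left(-64\right) = 55232$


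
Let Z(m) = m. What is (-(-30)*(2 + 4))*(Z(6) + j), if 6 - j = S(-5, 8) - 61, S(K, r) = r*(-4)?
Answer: 18900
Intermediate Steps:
S(K, r) = -4*r
j = 99 (j = 6 - (-4*8 - 61) = 6 - (-32 - 61) = 6 - 1*(-93) = 6 + 93 = 99)
(-(-30)*(2 + 4))*(Z(6) + j) = (-(-30)*(2 + 4))*(6 + 99) = -(-30)*6*105 = -6*(-30)*105 = 180*105 = 18900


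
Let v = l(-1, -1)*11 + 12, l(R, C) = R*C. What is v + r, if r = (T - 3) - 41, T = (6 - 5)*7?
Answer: -14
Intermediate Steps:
T = 7 (T = 1*7 = 7)
r = -37 (r = (7 - 3) - 41 = 4 - 41 = -37)
l(R, C) = C*R
v = 23 (v = -1*(-1)*11 + 12 = 1*11 + 12 = 11 + 12 = 23)
v + r = 23 - 37 = -14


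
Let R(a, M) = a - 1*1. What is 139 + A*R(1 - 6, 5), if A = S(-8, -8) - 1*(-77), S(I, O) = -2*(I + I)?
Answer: -515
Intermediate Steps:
S(I, O) = -4*I
R(a, M) = -1 + a (R(a, M) = a - 1 = -1 + a)
A = 109 (A = -4*(-8) - 1*(-77) = 32 + 77 = 109)
139 + A*R(1 - 6, 5) = 139 + 109*(-1 + (1 - 6)) = 139 + 109*(-1 - 5) = 139 + 109*(-6) = 139 - 654 = -515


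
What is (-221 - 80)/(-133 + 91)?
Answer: 43/6 ≈ 7.1667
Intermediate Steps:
(-221 - 80)/(-133 + 91) = -301/(-42) = -301*(-1/42) = 43/6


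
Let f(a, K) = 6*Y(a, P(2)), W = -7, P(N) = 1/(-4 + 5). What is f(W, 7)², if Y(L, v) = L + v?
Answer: 1296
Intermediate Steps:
P(N) = 1 (P(N) = 1/1 = 1)
f(a, K) = 6 + 6*a (f(a, K) = 6*(a + 1) = 6*(1 + a) = 6 + 6*a)
f(W, 7)² = (6 + 6*(-7))² = (6 - 42)² = (-36)² = 1296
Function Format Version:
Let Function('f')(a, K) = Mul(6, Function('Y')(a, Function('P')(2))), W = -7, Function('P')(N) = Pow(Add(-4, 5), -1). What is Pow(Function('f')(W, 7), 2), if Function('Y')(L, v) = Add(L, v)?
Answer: 1296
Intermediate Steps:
Function('P')(N) = 1 (Function('P')(N) = Pow(1, -1) = 1)
Function('f')(a, K) = Add(6, Mul(6, a)) (Function('f')(a, K) = Mul(6, Add(a, 1)) = Mul(6, Add(1, a)) = Add(6, Mul(6, a)))
Pow(Function('f')(W, 7), 2) = Pow(Add(6, Mul(6, -7)), 2) = Pow(Add(6, -42), 2) = Pow(-36, 2) = 1296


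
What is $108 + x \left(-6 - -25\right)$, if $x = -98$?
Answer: $-1754$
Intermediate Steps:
$108 + x \left(-6 - -25\right) = 108 - 98 \left(-6 - -25\right) = 108 - 98 \left(-6 + 25\right) = 108 - 1862 = -1754$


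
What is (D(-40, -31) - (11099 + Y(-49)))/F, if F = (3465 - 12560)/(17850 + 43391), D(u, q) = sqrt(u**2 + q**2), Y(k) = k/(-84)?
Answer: 95964647/1284 - 61241*sqrt(2561)/9095 ≈ 74398.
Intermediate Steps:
Y(k) = -k/84 (Y(k) = k*(-1/84) = -k/84)
D(u, q) = sqrt(q**2 + u**2)
F = -9095/61241 ≈ -0.14851
(D(-40, -31) - (11099 + Y(-49)))/F = (sqrt((-31)**2 + (-40)**2) - (11099 - 1/84*(-49)))/(-9095/61241) = (sqrt(961 + 1600) - (11099 + 7/12))*(-61241/9095) = (sqrt(2561) - 1*133195/12)*(-61241/9095) = (sqrt(2561) - 133195/12)*(-61241/9095) = (-133195/12 + sqrt(2561))*(-61241/9095) = 95964647/1284 - 61241*sqrt(2561)/9095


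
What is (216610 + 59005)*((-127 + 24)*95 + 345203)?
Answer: 92446232070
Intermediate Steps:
(216610 + 59005)*((-127 + 24)*95 + 345203) = 275615*(-103*95 + 345203) = 275615*(-9785 + 345203) = 275615*335418 = 92446232070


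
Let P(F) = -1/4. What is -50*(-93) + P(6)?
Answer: 18599/4 ≈ 4649.8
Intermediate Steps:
P(F) = -¼ (P(F) = -1*¼ = -¼)
-50*(-93) + P(6) = -50*(-93) - ¼ = 4650 - ¼ = 18599/4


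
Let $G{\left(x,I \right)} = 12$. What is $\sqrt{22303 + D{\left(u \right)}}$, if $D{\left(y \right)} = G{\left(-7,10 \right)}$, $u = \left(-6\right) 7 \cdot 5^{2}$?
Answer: $\sqrt{22315} \approx 149.38$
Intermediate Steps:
$u = -1050$ ($u = \left(-42\right) 25 = -1050$)
$D{\left(y \right)} = 12$
$\sqrt{22303 + D{\left(u \right)}} = \sqrt{22303 + 12} = \sqrt{22315}$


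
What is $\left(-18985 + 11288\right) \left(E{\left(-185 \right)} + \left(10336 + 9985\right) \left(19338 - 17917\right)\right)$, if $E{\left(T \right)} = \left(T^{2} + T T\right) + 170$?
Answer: $-222787825417$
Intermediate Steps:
$E{\left(T \right)} = 170 + 2 T^{2}$ ($E{\left(T \right)} = \left(T^{2} + T^{2}\right) + 170 = 2 T^{2} + 170 = 170 + 2 T^{2}$)
$\left(-18985 + 11288\right) \left(E{\left(-185 \right)} + \left(10336 + 9985\right) \left(19338 - 17917\right)\right) = \left(-18985 + 11288\right) \left(\left(170 + 2 \left(-185\right)^{2}\right) + \left(10336 + 9985\right) \left(19338 - 17917\right)\right) = - 7697 \left(\left(170 + 2 \cdot 34225\right) + 20321 \cdot 1421\right) = - 7697 \left(\left(170 + 68450\right) + 28876141\right) = - 7697 \left(68620 + 28876141\right) = \left(-7697\right) 28944761 = -222787825417$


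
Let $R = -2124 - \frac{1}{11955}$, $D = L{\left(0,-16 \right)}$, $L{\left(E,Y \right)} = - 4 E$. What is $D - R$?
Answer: $\frac{25392421}{11955} \approx 2124.0$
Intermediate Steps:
$D = 0$ ($D = \left(-4\right) 0 = 0$)
$R = - \frac{25392421}{11955}$ ($R = -2124 - \frac{1}{11955} = - \frac{25392421}{11955} \approx -2124.0$)
$D - R = 0 - - \frac{25392421}{11955} = 0 + \frac{25392421}{11955} = \frac{25392421}{11955}$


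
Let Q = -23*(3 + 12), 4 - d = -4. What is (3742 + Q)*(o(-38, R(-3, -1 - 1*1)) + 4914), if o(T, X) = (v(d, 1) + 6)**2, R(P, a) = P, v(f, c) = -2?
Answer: 16747210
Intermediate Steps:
d = 8 (d = 4 - 1*(-4) = 4 + 4 = 8)
Q = -345 (Q = -23*15 = -345)
o(T, X) = 16 (o(T, X) = (-2 + 6)**2 = 4**2 = 16)
(3742 + Q)*(o(-38, R(-3, -1 - 1*1)) + 4914) = (3742 - 345)*(16 + 4914) = 3397*4930 = 16747210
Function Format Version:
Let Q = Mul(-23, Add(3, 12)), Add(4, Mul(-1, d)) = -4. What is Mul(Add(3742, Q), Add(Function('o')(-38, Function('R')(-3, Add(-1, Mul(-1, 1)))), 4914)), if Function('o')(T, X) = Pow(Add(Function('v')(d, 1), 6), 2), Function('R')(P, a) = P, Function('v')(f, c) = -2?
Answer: 16747210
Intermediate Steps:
d = 8 (d = Add(4, Mul(-1, -4)) = Add(4, 4) = 8)
Q = -345 (Q = Mul(-23, 15) = -345)
Function('o')(T, X) = 16 (Function('o')(T, X) = Pow(Add(-2, 6), 2) = Pow(4, 2) = 16)
Mul(Add(3742, Q), Add(Function('o')(-38, Function('R')(-3, Add(-1, Mul(-1, 1)))), 4914)) = Mul(Add(3742, -345), Add(16, 4914)) = Mul(3397, 4930) = 16747210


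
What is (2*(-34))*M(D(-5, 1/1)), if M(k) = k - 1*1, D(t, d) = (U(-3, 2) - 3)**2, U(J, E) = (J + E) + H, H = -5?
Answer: -5440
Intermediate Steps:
U(J, E) = -5 + E + J (U(J, E) = (J + E) - 5 = (E + J) - 5 = -5 + E + J)
D(t, d) = 81 (D(t, d) = ((-5 + 2 - 3) - 3)**2 = (-6 - 3)**2 = (-9)**2 = 81)
M(k) = -1 + k (M(k) = k - 1 = -1 + k)
(2*(-34))*M(D(-5, 1/1)) = (2*(-34))*(-1 + 81) = -68*80 = -5440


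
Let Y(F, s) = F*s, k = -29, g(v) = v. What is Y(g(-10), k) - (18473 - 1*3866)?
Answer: -14317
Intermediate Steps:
Y(g(-10), k) - (18473 - 1*3866) = -10*(-29) - (18473 - 1*3866) = 290 - (18473 - 3866) = 290 - 1*14607 = 290 - 14607 = -14317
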